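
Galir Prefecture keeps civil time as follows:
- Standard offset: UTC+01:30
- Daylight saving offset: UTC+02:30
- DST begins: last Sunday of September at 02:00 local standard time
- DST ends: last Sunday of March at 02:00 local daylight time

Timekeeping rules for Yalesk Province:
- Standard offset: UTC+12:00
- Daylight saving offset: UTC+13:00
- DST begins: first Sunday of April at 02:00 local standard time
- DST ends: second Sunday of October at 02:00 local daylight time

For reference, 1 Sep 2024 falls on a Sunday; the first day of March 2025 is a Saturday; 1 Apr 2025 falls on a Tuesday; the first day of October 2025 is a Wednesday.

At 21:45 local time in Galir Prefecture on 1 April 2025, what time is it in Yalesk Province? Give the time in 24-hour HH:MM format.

1 September 2024 is a Sunday, so Sundays fall on 1, 8, 15, 22, 29; the last is September 29.
1 March 2025 is a Saturday, so Sundays fall on 2, 9, 16, 23, 30; the last is March 30.
1 April 2025 is outside the daylight-saving period (29 September 2024 – 30 March 2025), so Galir Prefecture is on standard time, UTC+01:30.
21:45 Galir Prefecture − 1h30m = 20:15 UTC.
1 April 2025 is a Tuesday, so the first Sunday is April 6.
1 October 2025 is a Wednesday, so the first Sunday is October 5 and the second is October 12.
At the standard offset (UTC+12:00), 20:15 UTC + 12h = 08:15 Yalesk Province standard time (rolling into the next day, 2 April 2025).
The standard-time date in Yalesk Province, 2 April 2025, is outside the daylight-saving period (6 April – 12 October), so Yalesk Province is on standard time, UTC+12:00.
20:15 UTC + 12h = 08:15 Yalesk Province (rolling into the next day, 2 April 2025).

08:15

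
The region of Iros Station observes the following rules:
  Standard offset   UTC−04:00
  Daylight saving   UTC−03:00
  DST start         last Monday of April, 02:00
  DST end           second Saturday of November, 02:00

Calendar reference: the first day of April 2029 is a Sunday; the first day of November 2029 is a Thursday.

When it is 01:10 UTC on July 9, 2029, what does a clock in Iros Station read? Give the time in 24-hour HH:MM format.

1 April 2029 is a Sunday, so Mondays fall on 2, 9, 16, 23, 30; the last is April 30.
1 November 2029 is a Thursday, so the first Saturday is November 3 and the second is November 10.
At the standard offset (UTC−04:00), 01:10 UTC − 4h = 21:10 Iros Station standard time (rolling into the previous day, 8 July 2029).
The standard-time date in Iros Station, July 8, 2029, lies within the daylight-saving period (30 April – 10 November), so Iros Station is on daylight time, UTC−03:00.
01:10 UTC − 3h = 22:10 local (rolling into the previous day, 8 July 2029).

22:10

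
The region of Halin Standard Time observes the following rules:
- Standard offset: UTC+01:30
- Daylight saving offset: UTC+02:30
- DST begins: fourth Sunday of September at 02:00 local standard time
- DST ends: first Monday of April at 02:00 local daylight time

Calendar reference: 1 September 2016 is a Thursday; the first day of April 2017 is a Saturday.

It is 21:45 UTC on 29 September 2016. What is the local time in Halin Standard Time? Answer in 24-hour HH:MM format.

1 September 2016 is a Thursday, so the first Sunday is September 4 and the fourth is September 25.
1 April 2017 is a Saturday, so the first Monday is April 3.
At the standard offset (UTC+01:30), 21:45 UTC + 1h30m = 23:15 Halin Standard Time standard time.
Daylight saving runs 25 September 2016 – 3 April 2017; the standard-time date in Halin Standard Time, 29 September 2016, is inside that window, so Halin Standard Time is at UTC+02:30.
21:45 UTC + 2h30m = 00:15 local (rolling into the next day, 30 September 2016).

00:15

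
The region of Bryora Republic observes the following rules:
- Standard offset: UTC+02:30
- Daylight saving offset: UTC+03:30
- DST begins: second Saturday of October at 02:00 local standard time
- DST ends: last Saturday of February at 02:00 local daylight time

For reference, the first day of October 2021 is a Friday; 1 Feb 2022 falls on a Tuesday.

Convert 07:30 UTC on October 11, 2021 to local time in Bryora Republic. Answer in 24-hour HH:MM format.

11:00

1 October 2021 is a Friday, so the first Saturday is October 2 and the second is October 9.
1 February 2022 is a Tuesday, so Saturdays fall on 5, 12, 19, 26; the last is February 26.
At the standard offset (UTC+02:30), 07:30 UTC + 2h30m = 10:00 Bryora Republic standard time.
Daylight saving runs 9 October 2021 – 26 February 2022; the standard-time date in Bryora Republic, October 11, 2021, is inside that window, so Bryora Republic is at UTC+03:30.
07:30 UTC + 3h30m = 11:00 local.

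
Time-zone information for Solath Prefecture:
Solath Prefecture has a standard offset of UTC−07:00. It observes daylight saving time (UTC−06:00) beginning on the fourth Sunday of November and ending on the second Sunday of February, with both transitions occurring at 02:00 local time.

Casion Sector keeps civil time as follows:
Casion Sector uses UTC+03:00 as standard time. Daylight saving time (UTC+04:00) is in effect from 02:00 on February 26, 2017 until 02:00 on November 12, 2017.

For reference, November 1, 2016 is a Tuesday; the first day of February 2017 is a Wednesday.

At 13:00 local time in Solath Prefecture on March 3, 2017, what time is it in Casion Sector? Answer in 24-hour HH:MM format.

1 November 2016 is a Tuesday, so the first Sunday is November 6 and the fourth is November 27.
1 February 2017 is a Wednesday, so the first Sunday is February 5 and the second is February 12.
March 3, 2017 is outside the daylight-saving period (27 November 2016 – 12 February 2017), so Solath Prefecture is on standard time, UTC−07:00.
13:00 Solath Prefecture + 7h = 20:00 UTC.
At the standard offset (UTC+03:00), 20:00 UTC + 3h = 23:00 Casion Sector standard time.
Daylight saving runs 26 February – 12 November; the standard-time date in Casion Sector, March 3, 2017, is inside that window, so Casion Sector is at UTC+04:00.
20:00 UTC + 4h = 00:00 Casion Sector (rolling into the next day, 4 March 2017).

00:00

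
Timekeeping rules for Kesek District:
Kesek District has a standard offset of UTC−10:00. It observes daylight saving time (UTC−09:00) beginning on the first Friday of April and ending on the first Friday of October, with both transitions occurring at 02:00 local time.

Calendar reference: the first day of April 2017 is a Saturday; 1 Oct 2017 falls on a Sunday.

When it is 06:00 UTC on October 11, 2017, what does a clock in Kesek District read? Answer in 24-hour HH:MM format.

20:00

1 April 2017 is a Saturday, so the first Friday is April 7.
1 October 2017 is a Sunday, so the first Friday is October 6.
At the standard offset (UTC−10:00), 06:00 UTC − 10h = 20:00 Kesek District standard time (rolling into the previous day, 10 October 2017).
The standard-time date in Kesek District, October 10, 2017, is outside the daylight-saving period (7 April – 6 October), so Kesek District is on standard time, UTC−10:00.
06:00 UTC − 10h = 20:00 local (rolling into the previous day, 10 October 2017).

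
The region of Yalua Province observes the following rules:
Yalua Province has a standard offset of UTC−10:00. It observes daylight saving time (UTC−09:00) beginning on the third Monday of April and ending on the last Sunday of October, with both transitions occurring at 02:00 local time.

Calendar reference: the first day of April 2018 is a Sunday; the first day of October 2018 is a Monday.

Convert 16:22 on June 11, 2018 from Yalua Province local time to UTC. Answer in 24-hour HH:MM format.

1 April 2018 is a Sunday, so the first Monday is April 2 and the third is April 16.
1 October 2018 is a Monday, so Sundays fall on 7, 14, 21, 28; the last is October 28.
June 11, 2018 lies within the daylight-saving period (16 April – 28 October), so Yalua Province is on daylight time, UTC−09:00.
16:22 local + 9h = 01:22 UTC (rolling into the next day, 12 June 2018).

01:22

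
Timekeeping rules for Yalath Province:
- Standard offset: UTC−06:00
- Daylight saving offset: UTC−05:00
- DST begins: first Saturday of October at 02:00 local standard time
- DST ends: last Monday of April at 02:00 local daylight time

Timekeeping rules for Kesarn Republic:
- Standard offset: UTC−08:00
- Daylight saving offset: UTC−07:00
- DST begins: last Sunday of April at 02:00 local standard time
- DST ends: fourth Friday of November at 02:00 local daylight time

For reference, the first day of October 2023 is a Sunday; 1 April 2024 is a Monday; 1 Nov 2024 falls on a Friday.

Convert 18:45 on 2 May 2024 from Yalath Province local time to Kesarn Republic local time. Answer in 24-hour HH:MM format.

1 October 2023 is a Sunday, so the first Saturday is October 7.
1 April 2024 is a Monday, so Mondays fall on 1, 8, 15, 22, 29; the last is April 29.
2 May 2024 is outside the daylight-saving period (7 October 2023 – 29 April 2024), so Yalath Province is on standard time, UTC−06:00.
18:45 Yalath Province + 6h = 00:45 UTC (rolling into the next day, 3 May 2024).
1 April 2024 is a Monday, so Sundays fall on 7, 14, 21, 28; the last is April 28.
1 November 2024 is a Friday, so the first Friday is November 1 and the fourth is November 22.
At the standard offset (UTC−08:00), 00:45 UTC − 8h = 16:45 Kesarn Republic standard time (rolling into the previous day, 2 May 2024).
The standard-time date in Kesarn Republic, 2 May 2024, falls between 28 April and 22 November, so daylight saving is in effect and Kesarn Republic is at UTC−07:00.
00:45 UTC − 7h = 17:45 Kesarn Republic (rolling into the previous day, 2 May 2024).

17:45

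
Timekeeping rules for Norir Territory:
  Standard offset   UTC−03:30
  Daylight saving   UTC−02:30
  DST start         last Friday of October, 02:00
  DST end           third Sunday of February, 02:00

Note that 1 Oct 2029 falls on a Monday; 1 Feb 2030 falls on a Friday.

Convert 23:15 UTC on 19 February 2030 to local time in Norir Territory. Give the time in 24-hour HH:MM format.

1 October 2029 is a Monday, so Fridays fall on 5, 12, 19, 26; the last is October 26.
1 February 2030 is a Friday, so the first Sunday is February 3 and the third is February 17.
At the standard offset (UTC−03:30), 23:15 UTC − 3h30m = 19:45 Norir Territory standard time.
Daylight saving runs 26 October 2029 – 17 February 2030; the standard-time date in Norir Territory, 19 February 2030, is outside that window, so Norir Territory is on standard time at UTC−03:30.
23:15 UTC − 3h30m = 19:45 local.

19:45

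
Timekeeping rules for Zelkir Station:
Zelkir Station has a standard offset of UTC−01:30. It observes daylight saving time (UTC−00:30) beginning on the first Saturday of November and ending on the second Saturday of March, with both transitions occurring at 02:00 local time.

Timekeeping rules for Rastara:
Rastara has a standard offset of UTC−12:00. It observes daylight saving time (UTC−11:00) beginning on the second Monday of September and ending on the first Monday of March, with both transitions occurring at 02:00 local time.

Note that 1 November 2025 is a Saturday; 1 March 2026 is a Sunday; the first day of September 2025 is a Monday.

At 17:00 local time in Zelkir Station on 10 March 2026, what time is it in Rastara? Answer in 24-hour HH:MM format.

1 November 2025 is a Saturday, so the first Saturday is November 1.
1 March 2026 is a Sunday, so the first Saturday is March 7 and the second is March 14.
Daylight saving runs 1 November 2025 – 14 March 2026; 10 March 2026 is inside that window, so Zelkir Station is at UTC−00:30.
17:00 Zelkir Station + 0h30m = 17:30 UTC.
1 September 2025 is a Monday, so the first Monday is September 1 and the second is September 8.
1 March 2026 is a Sunday, so the first Monday is March 2.
At the standard offset (UTC−12:00), 17:30 UTC − 12h = 05:30 Rastara standard time.
The standard-time date in Rastara, 10 March 2026, is outside the daylight-saving period (8 September 2025 – 2 March 2026), so Rastara is on standard time, UTC−12:00.
17:30 UTC − 12h = 05:30 Rastara.

05:30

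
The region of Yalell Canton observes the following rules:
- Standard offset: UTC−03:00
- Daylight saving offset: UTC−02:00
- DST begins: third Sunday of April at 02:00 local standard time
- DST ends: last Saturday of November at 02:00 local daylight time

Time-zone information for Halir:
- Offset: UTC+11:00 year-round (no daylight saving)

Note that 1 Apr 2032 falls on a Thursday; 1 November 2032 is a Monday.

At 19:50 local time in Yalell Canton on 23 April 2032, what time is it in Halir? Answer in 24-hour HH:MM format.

1 April 2032 is a Thursday, so the first Sunday is April 4 and the third is April 18.
1 November 2032 is a Monday, so Saturdays fall on 6, 13, 20, 27; the last is November 27.
23 April 2032 falls between 18 April and 27 November, so daylight saving is in effect and Yalell Canton is at UTC−02:00.
19:50 Yalell Canton + 2h = 21:50 UTC.
Halir stays on UTC+11:00 all year.
21:50 UTC + 11h = 08:50 Halir (rolling into the next day, 24 April 2032).

08:50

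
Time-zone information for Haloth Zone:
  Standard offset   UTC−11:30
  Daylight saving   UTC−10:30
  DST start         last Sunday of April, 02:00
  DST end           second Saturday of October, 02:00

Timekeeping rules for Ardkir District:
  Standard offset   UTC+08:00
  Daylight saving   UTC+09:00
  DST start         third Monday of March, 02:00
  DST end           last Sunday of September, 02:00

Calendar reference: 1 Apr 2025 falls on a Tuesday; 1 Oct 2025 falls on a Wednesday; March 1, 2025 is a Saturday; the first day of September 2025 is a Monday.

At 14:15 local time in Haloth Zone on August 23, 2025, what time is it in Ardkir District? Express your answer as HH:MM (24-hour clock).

1 April 2025 is a Tuesday, so Sundays fall on 6, 13, 20, 27; the last is April 27.
1 October 2025 is a Wednesday, so the first Saturday is October 4 and the second is October 11.
Daylight saving runs 27 April – 11 October; August 23, 2025 is inside that window, so Haloth Zone is at UTC−10:30.
14:15 Haloth Zone + 10h30m = 00:45 UTC (rolling into the next day, 24 August 2025).
1 March 2025 is a Saturday, so the first Monday is March 3 and the third is March 17.
1 September 2025 is a Monday, so Sundays fall on 7, 14, 21, 28; the last is September 28.
At the standard offset (UTC+08:00), 00:45 UTC + 8h = 08:45 Ardkir District standard time.
The standard-time date in Ardkir District, August 24, 2025, lies within the daylight-saving period (17 March – 28 September), so Ardkir District is on daylight time, UTC+09:00.
00:45 UTC + 9h = 09:45 Ardkir District.

09:45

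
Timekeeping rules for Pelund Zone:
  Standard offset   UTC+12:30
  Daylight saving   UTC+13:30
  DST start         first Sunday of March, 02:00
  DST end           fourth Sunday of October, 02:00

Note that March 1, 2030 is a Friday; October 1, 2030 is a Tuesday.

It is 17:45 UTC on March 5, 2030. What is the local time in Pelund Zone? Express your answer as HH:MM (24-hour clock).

1 March 2030 is a Friday, so the first Sunday is March 3.
1 October 2030 is a Tuesday, so the first Sunday is October 6 and the fourth is October 27.
At the standard offset (UTC+12:30), 17:45 UTC + 12h30m = 06:15 Pelund Zone standard time (rolling into the next day, 6 March 2030).
The standard-time date in Pelund Zone, March 6, 2030, lies within the daylight-saving period (3 March – 27 October), so Pelund Zone is on daylight time, UTC+13:30.
17:45 UTC + 13h30m = 07:15 local (rolling into the next day, 6 March 2030).

07:15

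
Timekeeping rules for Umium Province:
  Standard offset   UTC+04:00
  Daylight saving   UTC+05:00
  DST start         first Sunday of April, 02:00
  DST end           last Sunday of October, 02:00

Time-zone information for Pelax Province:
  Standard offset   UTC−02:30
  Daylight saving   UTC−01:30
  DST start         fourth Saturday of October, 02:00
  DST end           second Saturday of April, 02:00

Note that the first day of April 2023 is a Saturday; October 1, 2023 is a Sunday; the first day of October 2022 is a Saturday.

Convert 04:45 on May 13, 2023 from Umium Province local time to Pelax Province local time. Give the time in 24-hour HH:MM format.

21:15

1 April 2023 is a Saturday, so the first Sunday is April 2.
1 October 2023 is a Sunday, so Sundays fall on 1, 8, 15, 22, 29; the last is October 29.
Daylight saving runs 2 April – 29 October; May 13, 2023 is inside that window, so Umium Province is at UTC+05:00.
04:45 Umium Province − 5h = 23:45 UTC (rolling into the previous day, 12 May 2023).
1 October 2022 is a Saturday, so the first Saturday is October 1 and the fourth is October 22.
1 April 2023 is a Saturday, so the first Saturday is April 1 and the second is April 8.
At the standard offset (UTC−02:30), 23:45 UTC − 2h30m = 21:15 Pelax Province standard time.
The standard-time date in Pelax Province, May 12, 2023, does not fall between 22 October 2022 and 8 April 2023, so daylight saving is not in effect and Pelax Province is at UTC−02:30.
23:45 UTC − 2h30m = 21:15 Pelax Province.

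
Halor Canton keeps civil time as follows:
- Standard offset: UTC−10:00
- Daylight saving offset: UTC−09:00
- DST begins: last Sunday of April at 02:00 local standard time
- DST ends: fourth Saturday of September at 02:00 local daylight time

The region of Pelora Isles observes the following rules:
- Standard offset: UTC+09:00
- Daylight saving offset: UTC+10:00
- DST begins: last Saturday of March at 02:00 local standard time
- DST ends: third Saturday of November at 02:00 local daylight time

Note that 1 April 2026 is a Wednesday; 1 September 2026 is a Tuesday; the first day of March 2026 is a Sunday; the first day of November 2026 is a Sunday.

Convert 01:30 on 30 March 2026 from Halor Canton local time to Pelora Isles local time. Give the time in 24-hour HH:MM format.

1 April 2026 is a Wednesday, so Sundays fall on 5, 12, 19, 26; the last is April 26.
1 September 2026 is a Tuesday, so the first Saturday is September 5 and the fourth is September 26.
30 March 2026 is outside the daylight-saving period (26 April – 26 September), so Halor Canton is on standard time, UTC−10:00.
01:30 Halor Canton + 10h = 11:30 UTC.
1 March 2026 is a Sunday, so Saturdays fall on 7, 14, 21, 28; the last is March 28.
1 November 2026 is a Sunday, so the first Saturday is November 7 and the third is November 21.
At the standard offset (UTC+09:00), 11:30 UTC + 9h = 20:30 Pelora Isles standard time.
The standard-time date in Pelora Isles, 30 March 2026, falls between 28 March and 21 November, so daylight saving is in effect and Pelora Isles is at UTC+10:00.
11:30 UTC + 10h = 21:30 Pelora Isles.

21:30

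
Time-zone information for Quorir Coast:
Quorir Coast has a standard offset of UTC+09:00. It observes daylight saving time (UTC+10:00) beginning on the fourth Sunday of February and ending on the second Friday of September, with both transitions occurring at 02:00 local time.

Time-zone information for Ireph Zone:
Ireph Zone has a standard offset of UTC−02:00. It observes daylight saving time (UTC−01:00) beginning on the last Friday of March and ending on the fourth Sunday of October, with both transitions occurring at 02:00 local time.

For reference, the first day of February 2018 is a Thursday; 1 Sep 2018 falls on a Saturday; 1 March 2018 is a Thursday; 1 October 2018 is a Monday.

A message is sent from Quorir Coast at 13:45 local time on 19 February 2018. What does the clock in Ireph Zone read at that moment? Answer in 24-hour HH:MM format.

1 February 2018 is a Thursday, so the first Sunday is February 4 and the fourth is February 25.
1 September 2018 is a Saturday, so the first Friday is September 7 and the second is September 14.
19 February 2018 does not fall between 25 February and 14 September, so daylight saving is not in effect and Quorir Coast is at UTC+09:00.
13:45 Quorir Coast − 9h = 04:45 UTC.
1 March 2018 is a Thursday, so Fridays fall on 2, 9, 16, 23, 30; the last is March 30.
1 October 2018 is a Monday, so the first Sunday is October 7 and the fourth is October 28.
At the standard offset (UTC−02:00), 04:45 UTC − 2h = 02:45 Ireph Zone standard time.
Daylight saving runs 30 March – 28 October; the standard-time date in Ireph Zone, 19 February 2018, is outside that window, so Ireph Zone is on standard time at UTC−02:00.
04:45 UTC − 2h = 02:45 Ireph Zone.

02:45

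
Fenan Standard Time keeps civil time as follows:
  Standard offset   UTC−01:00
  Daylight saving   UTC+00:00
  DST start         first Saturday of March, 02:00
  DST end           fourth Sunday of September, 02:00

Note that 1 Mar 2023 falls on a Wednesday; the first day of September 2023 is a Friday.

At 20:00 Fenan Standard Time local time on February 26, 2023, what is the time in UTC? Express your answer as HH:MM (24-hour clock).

21:00

1 March 2023 is a Wednesday, so the first Saturday is March 4.
1 September 2023 is a Friday, so the first Sunday is September 3 and the fourth is September 24.
February 26, 2023 is outside the daylight-saving period (4 March – 24 September), so Fenan Standard Time is on standard time, UTC−01:00.
20:00 local + 1h = 21:00 UTC.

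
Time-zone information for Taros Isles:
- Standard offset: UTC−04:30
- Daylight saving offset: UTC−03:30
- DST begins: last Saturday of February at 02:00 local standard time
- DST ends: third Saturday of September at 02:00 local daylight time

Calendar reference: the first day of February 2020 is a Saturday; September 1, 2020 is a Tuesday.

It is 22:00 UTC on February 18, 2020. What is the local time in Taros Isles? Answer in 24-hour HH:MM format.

17:30

1 February 2020 is a Saturday, so Saturdays fall on 1, 8, 15, 22, 29; the last is February 29.
1 September 2020 is a Tuesday, so the first Saturday is September 5 and the third is September 19.
At the standard offset (UTC−04:30), 22:00 UTC − 4h30m = 17:30 Taros Isles standard time.
The standard-time date in Taros Isles, February 18, 2020, does not fall between 29 February and 19 September, so daylight saving is not in effect and Taros Isles is at UTC−04:30.
22:00 UTC − 4h30m = 17:30 local.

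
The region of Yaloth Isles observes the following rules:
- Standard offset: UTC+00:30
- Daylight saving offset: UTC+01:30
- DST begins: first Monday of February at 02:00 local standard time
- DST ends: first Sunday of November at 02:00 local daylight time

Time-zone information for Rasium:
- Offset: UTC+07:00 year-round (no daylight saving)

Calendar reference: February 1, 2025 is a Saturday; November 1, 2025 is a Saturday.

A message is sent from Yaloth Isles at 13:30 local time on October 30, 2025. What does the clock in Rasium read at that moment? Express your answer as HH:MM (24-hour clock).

1 February 2025 is a Saturday, so the first Monday is February 3.
1 November 2025 is a Saturday, so the first Sunday is November 2.
October 30, 2025 falls between 3 February and 2 November, so daylight saving is in effect and Yaloth Isles is at UTC+01:30.
13:30 Yaloth Isles − 1h30m = 12:00 UTC.
Rasium stays on UTC+07:00 all year.
12:00 UTC + 7h = 19:00 Rasium.

19:00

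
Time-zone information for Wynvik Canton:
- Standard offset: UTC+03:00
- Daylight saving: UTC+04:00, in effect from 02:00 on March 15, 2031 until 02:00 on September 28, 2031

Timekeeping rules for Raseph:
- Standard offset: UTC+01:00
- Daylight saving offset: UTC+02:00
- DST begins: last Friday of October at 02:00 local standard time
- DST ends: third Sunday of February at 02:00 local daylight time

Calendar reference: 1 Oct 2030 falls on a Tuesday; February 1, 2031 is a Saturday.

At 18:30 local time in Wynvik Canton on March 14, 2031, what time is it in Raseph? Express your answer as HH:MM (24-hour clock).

March 14, 2031 is outside the daylight-saving period (15 March – 28 September), so Wynvik Canton is on standard time, UTC+03:00.
18:30 Wynvik Canton − 3h = 15:30 UTC.
1 October 2030 is a Tuesday, so Fridays fall on 4, 11, 18, 25; the last is October 25.
1 February 2031 is a Saturday, so the first Sunday is February 2 and the third is February 16.
At the standard offset (UTC+01:00), 15:30 UTC + 1h = 16:30 Raseph standard time.
Daylight saving runs 25 October 2030 – 16 February 2031; the standard-time date in Raseph, March 14, 2031, is outside that window, so Raseph is on standard time at UTC+01:00.
15:30 UTC + 1h = 16:30 Raseph.

16:30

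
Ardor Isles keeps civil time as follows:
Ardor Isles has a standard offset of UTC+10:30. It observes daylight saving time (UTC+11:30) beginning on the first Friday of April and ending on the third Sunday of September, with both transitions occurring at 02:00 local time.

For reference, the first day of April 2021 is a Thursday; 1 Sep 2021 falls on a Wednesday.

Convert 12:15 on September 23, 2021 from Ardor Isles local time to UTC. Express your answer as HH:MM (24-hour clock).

1 April 2021 is a Thursday, so the first Friday is April 2.
1 September 2021 is a Wednesday, so the first Sunday is September 5 and the third is September 19.
September 23, 2021 is outside the daylight-saving period (2 April – 19 September), so Ardor Isles is on standard time, UTC+10:30.
12:15 local − 10h30m = 01:45 UTC.

01:45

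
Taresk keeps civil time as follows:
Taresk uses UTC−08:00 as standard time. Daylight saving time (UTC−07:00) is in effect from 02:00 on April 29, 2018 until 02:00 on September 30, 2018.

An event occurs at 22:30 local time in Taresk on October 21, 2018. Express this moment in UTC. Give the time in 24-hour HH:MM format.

06:30

Daylight saving runs 29 April – 30 September; October 21, 2018 is outside that window, so Taresk is on standard time at UTC−08:00.
22:30 local + 8h = 06:30 UTC (rolling into the next day, 22 October 2018).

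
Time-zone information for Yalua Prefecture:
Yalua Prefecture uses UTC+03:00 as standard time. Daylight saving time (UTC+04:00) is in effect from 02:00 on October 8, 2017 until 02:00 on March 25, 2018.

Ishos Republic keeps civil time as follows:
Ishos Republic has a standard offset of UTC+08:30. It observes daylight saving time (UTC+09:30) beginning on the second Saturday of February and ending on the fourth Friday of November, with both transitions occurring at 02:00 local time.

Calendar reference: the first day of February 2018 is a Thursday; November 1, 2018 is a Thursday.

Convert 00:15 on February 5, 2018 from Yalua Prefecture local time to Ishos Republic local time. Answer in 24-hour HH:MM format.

February 5, 2018 lies within the daylight-saving period (8 October 2017 – 25 March 2018), so Yalua Prefecture is on daylight time, UTC+04:00.
00:15 Yalua Prefecture − 4h = 20:15 UTC (rolling into the previous day, 4 February 2018).
1 February 2018 is a Thursday, so the first Saturday is February 3 and the second is February 10.
1 November 2018 is a Thursday, so the first Friday is November 2 and the fourth is November 23.
At the standard offset (UTC+08:30), 20:15 UTC + 8h30m = 04:45 Ishos Republic standard time (rolling into the next day, 5 February 2018).
Daylight saving runs 10 February – 23 November; the standard-time date in Ishos Republic, February 5, 2018, is outside that window, so Ishos Republic is on standard time at UTC+08:30.
20:15 UTC + 8h30m = 04:45 Ishos Republic (rolling into the next day, 5 February 2018).

04:45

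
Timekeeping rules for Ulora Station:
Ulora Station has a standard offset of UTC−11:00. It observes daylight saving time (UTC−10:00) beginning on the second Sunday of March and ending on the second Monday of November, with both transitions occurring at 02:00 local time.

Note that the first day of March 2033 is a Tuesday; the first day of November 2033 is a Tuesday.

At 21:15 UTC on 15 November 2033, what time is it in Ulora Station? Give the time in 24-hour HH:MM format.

10:15

1 March 2033 is a Tuesday, so the first Sunday is March 6 and the second is March 13.
1 November 2033 is a Tuesday, so the first Monday is November 7 and the second is November 14.
At the standard offset (UTC−11:00), 21:15 UTC − 11h = 10:15 Ulora Station standard time.
The standard-time date in Ulora Station, 15 November 2033, is outside the daylight-saving period (13 March – 14 November), so Ulora Station is on standard time, UTC−11:00.
21:15 UTC − 11h = 10:15 local.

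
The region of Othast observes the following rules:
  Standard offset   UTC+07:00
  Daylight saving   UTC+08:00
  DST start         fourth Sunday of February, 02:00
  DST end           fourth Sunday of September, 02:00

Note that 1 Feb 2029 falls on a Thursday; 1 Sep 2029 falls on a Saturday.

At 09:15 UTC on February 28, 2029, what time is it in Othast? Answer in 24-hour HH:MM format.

1 February 2029 is a Thursday, so the first Sunday is February 4 and the fourth is February 25.
1 September 2029 is a Saturday, so the first Sunday is September 2 and the fourth is September 23.
At the standard offset (UTC+07:00), 09:15 UTC + 7h = 16:15 Othast standard time.
The standard-time date in Othast, February 28, 2029, falls between 25 February and 23 September, so daylight saving is in effect and Othast is at UTC+08:00.
09:15 UTC + 8h = 17:15 local.

17:15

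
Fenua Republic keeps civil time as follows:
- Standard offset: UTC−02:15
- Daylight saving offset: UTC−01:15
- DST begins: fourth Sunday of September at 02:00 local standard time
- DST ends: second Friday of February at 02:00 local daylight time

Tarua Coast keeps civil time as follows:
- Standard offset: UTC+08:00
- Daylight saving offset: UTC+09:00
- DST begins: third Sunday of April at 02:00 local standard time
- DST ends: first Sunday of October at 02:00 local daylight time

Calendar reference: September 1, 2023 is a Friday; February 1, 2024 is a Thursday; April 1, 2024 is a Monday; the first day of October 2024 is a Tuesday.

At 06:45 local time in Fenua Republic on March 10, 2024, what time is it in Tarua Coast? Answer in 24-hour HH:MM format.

1 September 2023 is a Friday, so the first Sunday is September 3 and the fourth is September 24.
1 February 2024 is a Thursday, so the first Friday is February 2 and the second is February 9.
March 10, 2024 is outside the daylight-saving period (24 September 2023 – 9 February 2024), so Fenua Republic is on standard time, UTC−02:15.
06:45 Fenua Republic + 2h15m = 09:00 UTC.
1 April 2024 is a Monday, so the first Sunday is April 7 and the third is April 21.
1 October 2024 is a Tuesday, so the first Sunday is October 6.
At the standard offset (UTC+08:00), 09:00 UTC + 8h = 17:00 Tarua Coast standard time.
Daylight saving runs 21 April – 6 October; the standard-time date in Tarua Coast, March 10, 2024, is outside that window, so Tarua Coast is on standard time at UTC+08:00.
09:00 UTC + 8h = 17:00 Tarua Coast.

17:00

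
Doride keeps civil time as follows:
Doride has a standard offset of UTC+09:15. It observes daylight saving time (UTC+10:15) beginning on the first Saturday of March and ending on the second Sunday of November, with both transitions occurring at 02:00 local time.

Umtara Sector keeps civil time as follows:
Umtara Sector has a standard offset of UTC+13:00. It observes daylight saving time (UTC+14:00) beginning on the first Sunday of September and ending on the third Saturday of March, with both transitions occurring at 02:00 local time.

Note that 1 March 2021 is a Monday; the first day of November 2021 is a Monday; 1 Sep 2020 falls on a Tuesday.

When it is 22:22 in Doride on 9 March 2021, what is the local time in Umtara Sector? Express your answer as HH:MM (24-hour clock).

1 March 2021 is a Monday, so the first Saturday is March 6.
1 November 2021 is a Monday, so the first Sunday is November 7 and the second is November 14.
9 March 2021 lies within the daylight-saving period (6 March – 14 November), so Doride is on daylight time, UTC+10:15.
22:22 Doride − 10h15m = 12:07 UTC.
1 September 2020 is a Tuesday, so the first Sunday is September 6.
1 March 2021 is a Monday, so the first Saturday is March 6 and the third is March 20.
At the standard offset (UTC+13:00), 12:07 UTC + 13h = 01:07 Umtara Sector standard time (rolling into the next day, 10 March 2021).
Daylight saving runs 6 September 2020 – 20 March 2021; the standard-time date in Umtara Sector, 10 March 2021, is inside that window, so Umtara Sector is at UTC+14:00.
12:07 UTC + 14h = 02:07 Umtara Sector (rolling into the next day, 10 March 2021).

02:07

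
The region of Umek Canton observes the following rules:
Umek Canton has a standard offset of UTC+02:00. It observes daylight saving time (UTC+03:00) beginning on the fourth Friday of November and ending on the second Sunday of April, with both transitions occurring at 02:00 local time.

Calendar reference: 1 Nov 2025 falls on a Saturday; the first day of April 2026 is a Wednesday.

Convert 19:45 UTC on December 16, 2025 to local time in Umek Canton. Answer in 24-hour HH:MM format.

1 November 2025 is a Saturday, so the first Friday is November 7 and the fourth is November 28.
1 April 2026 is a Wednesday, so the first Sunday is April 5 and the second is April 12.
At the standard offset (UTC+02:00), 19:45 UTC + 2h = 21:45 Umek Canton standard time.
The standard-time date in Umek Canton, December 16, 2025, falls between 28 November 2025 and 12 April 2026, so daylight saving is in effect and Umek Canton is at UTC+03:00.
19:45 UTC + 3h = 22:45 local.

22:45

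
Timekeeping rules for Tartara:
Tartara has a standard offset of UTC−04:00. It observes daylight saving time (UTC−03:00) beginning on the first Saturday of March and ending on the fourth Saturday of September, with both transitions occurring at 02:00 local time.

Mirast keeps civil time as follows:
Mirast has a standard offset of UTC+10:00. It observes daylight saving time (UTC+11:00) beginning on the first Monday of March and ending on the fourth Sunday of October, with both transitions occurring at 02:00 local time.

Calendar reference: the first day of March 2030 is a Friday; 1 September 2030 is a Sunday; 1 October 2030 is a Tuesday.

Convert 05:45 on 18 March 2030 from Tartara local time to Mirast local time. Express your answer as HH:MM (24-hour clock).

1 March 2030 is a Friday, so the first Saturday is March 2.
1 September 2030 is a Sunday, so the first Saturday is September 7 and the fourth is September 28.
18 March 2030 falls between 2 March and 28 September, so daylight saving is in effect and Tartara is at UTC−03:00.
05:45 Tartara + 3h = 08:45 UTC.
1 March 2030 is a Friday, so the first Monday is March 4.
1 October 2030 is a Tuesday, so the first Sunday is October 6 and the fourth is October 27.
At the standard offset (UTC+10:00), 08:45 UTC + 10h = 18:45 Mirast standard time.
The standard-time date in Mirast, 18 March 2030, lies within the daylight-saving period (4 March – 27 October), so Mirast is on daylight time, UTC+11:00.
08:45 UTC + 11h = 19:45 Mirast.

19:45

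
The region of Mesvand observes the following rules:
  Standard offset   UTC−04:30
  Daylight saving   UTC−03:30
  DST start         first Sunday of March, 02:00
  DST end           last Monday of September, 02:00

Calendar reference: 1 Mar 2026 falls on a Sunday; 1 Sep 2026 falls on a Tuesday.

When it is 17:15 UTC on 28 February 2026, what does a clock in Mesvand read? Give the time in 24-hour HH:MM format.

1 March 2026 is a Sunday, so the first Sunday is March 1.
1 September 2026 is a Tuesday, so Mondays fall on 7, 14, 21, 28; the last is September 28.
At the standard offset (UTC−04:30), 17:15 UTC − 4h30m = 12:45 Mesvand standard time.
The standard-time date in Mesvand, 28 February 2026, does not fall between 1 March and 28 September, so daylight saving is not in effect and Mesvand is at UTC−04:30.
17:15 UTC − 4h30m = 12:45 local.

12:45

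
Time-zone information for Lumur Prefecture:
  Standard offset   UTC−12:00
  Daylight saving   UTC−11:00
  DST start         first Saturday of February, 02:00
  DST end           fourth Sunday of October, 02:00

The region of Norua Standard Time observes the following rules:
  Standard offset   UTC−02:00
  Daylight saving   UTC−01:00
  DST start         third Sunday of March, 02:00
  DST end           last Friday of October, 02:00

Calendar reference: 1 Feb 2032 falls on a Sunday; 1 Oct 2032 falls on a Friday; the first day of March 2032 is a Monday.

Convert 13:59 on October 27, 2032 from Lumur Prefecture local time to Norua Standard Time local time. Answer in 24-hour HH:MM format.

1 February 2032 is a Sunday, so the first Saturday is February 7.
1 October 2032 is a Friday, so the first Sunday is October 3 and the fourth is October 24.
October 27, 2032 is outside the daylight-saving period (7 February – 24 October), so Lumur Prefecture is on standard time, UTC−12:00.
13:59 Lumur Prefecture + 12h = 01:59 UTC (rolling into the next day, 28 October 2032).
1 March 2032 is a Monday, so the first Sunday is March 7 and the third is March 21.
1 October 2032 is a Friday, so Fridays fall on 1, 8, 15, 22, 29; the last is October 29.
At the standard offset (UTC−02:00), 01:59 UTC − 2h = 23:59 Norua Standard Time standard time (rolling into the previous day, 27 October 2032).
Daylight saving runs 21 March – 29 October; the standard-time date in Norua Standard Time, October 27, 2032, is inside that window, so Norua Standard Time is at UTC−01:00.
01:59 UTC − 1h = 00:59 Norua Standard Time.

00:59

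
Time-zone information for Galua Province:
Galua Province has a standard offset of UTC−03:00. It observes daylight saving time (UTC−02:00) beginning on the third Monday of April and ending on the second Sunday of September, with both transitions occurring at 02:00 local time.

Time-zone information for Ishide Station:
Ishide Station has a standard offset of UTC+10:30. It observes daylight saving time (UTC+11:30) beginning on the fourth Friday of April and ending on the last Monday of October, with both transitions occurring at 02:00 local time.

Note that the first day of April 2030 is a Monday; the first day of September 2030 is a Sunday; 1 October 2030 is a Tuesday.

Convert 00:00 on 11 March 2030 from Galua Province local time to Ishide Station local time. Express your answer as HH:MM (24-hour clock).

13:30

1 April 2030 is a Monday, so the first Monday is April 1 and the third is April 15.
1 September 2030 is a Sunday, so the first Sunday is September 1 and the second is September 8.
Daylight saving runs 15 April – 8 September; 11 March 2030 is outside that window, so Galua Province is on standard time at UTC−03:00.
00:00 Galua Province + 3h = 03:00 UTC.
1 April 2030 is a Monday, so the first Friday is April 5 and the fourth is April 26.
1 October 2030 is a Tuesday, so Mondays fall on 7, 14, 21, 28; the last is October 28.
At the standard offset (UTC+10:30), 03:00 UTC + 10h30m = 13:30 Ishide Station standard time.
The standard-time date in Ishide Station, 11 March 2030, is outside the daylight-saving period (26 April – 28 October), so Ishide Station is on standard time, UTC+10:30.
03:00 UTC + 10h30m = 13:30 Ishide Station.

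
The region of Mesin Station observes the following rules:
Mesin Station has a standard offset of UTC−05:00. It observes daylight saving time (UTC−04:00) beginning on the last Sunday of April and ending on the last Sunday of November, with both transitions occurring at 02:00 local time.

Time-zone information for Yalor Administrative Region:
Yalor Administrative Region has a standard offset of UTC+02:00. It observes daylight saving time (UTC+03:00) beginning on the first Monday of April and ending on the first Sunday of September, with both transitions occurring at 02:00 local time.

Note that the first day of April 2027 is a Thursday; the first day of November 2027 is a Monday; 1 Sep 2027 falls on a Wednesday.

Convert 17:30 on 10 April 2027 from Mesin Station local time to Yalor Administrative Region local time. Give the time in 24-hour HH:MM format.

1 April 2027 is a Thursday, so Sundays fall on 4, 11, 18, 25; the last is April 25.
1 November 2027 is a Monday, so Sundays fall on 7, 14, 21, 28; the last is November 28.
10 April 2027 is outside the daylight-saving period (25 April – 28 November), so Mesin Station is on standard time, UTC−05:00.
17:30 Mesin Station + 5h = 22:30 UTC.
1 April 2027 is a Thursday, so the first Monday is April 5.
1 September 2027 is a Wednesday, so the first Sunday is September 5.
At the standard offset (UTC+02:00), 22:30 UTC + 2h = 00:30 Yalor Administrative Region standard time (rolling into the next day, 11 April 2027).
The standard-time date in Yalor Administrative Region, 11 April 2027, falls between 5 April and 5 September, so daylight saving is in effect and Yalor Administrative Region is at UTC+03:00.
22:30 UTC + 3h = 01:30 Yalor Administrative Region (rolling into the next day, 11 April 2027).

01:30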